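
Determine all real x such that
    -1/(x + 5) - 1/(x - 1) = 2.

Multiply both sides by (x + 5)(x - 1):
-(x - 1) - (x + 5) = 2(x + 5)(x - 1).
Expand and collect terms: 2x² + 10x - 6 = 0.
By the quadratic formula, x = (-10 ± √148) / 4, so x ≈ 0.5414 or x ≈ -5.5414.
Neither value makes a denominator zero (x ≠ -5, x ≠ 1), so both are valid.

x = -5.5414 or x = 0.5414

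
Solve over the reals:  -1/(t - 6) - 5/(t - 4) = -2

t = 5.382 or t = 7.618

Multiply both sides by (t - 6)(t - 4):
-(t - 4) - 5(t - 6) = -2(t - 6)(t - 4).
Expand and collect terms: -2t² + 26t - 82 = 0.
By the quadratic formula, t = (-26 ± √20) / -4, so t ≈ 5.382 or t ≈ 7.618.
Neither value makes a denominator zero (t ≠ 6, t ≠ 4), so both are valid.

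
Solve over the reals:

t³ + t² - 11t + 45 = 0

Possible rational roots are divisors of 45. Testing t = -5 gives 0, so (t + 5) is a factor.
Divide: t³ + t² - 11t + 45 = (t + 5)(t² - 4t + 9).
The quadratic t² - 4t + 9 has discriminant -20 < 0, so no further real roots.

t = -5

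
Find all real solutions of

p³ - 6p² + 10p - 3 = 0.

p = 0.382 or p = 2.618 or p = 3

Possible rational roots are divisors of -3. Testing p = 3 gives 0, so (p - 3) is a factor.
Divide: p³ - 6p² + 10p - 3 = (p - 3)(p² - 3p + 1).
Apply the quadratic formula to p² - 3p + 1 = 0: p = (3 ± √5)/2, i.e. p ≈ 2.618 or p ≈ 0.382.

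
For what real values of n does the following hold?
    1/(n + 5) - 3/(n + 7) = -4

Multiply both sides by (n + 5)(n + 7):
(n + 7) - 3(n + 5) = -4(n + 5)(n + 7).
Expand and collect terms: -4n^2 - 46n - 132 = 0.
Factor or apply the quadratic formula: n = -6 or n = -5.5.
Neither value makes a denominator zero (n != -5, n != -7), so both are valid.

n = -6 or n = -5.5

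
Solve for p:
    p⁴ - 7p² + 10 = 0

Let u = p². The equation becomes u² - 7u + 10 = 0.
Factor: (u - 2)(u - 5) = 0, so u = 2 or u = 5.
p² = 2 gives p = ±√(2) ≈ ±1.4142.
p² = 5 gives p = ±√(5) ≈ ±2.2361.

p = -2.2361 or p = -1.4142 or p = 1.4142 or p = 2.2361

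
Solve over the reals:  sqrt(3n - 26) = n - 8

Square both sides: 3n - 26 = (n - 8)^2.
Expand and rearrange: n^2 - 19n + 90 = 0.
Solving gives n = 10 or n = 9.
Check each candidate in the original equation:
  n = 10: sqrt(4) = 2, while n - 8 = 2 — valid.
  n = 9: sqrt(1) = 1, while n - 8 = 1 — valid.

n = 9 or n = 10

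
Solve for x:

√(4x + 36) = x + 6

x = 0

Square both sides: 4x + 36 = (x + 6)².
Expand and rearrange: x² + 8x = 0.
Solving gives x = 0 or x = -8.
Check each candidate in the original equation:
  x = 0: √(36) = 6, while x + 6 = 6 — valid.
  x = -8: √(4) = 2, while x + 6 = -2 — extraneous.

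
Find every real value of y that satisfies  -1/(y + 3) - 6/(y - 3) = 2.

Multiply both sides by (y + 3)(y - 3):
-(y - 3) - 6(y + 3) = 2(y + 3)(y - 3).
Expand and collect terms: 2y² + 7y - 3 = 0.
By the quadratic formula, y = (-7 ± √73) / 4, so y ≈ 0.386 or y ≈ -3.886.
Neither value makes a denominator zero (y ≠ -3, y ≠ 3), so both are valid.

y = -3.886 or y = 0.386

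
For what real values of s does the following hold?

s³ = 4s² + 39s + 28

s = -4 or s = -0.7958 or s = 8.7958

Rearrange: s³ - 4s² - 39s - 28 = 0.
Possible rational roots are divisors of -28. Testing s = -4 gives 0, so (s + 4) is a factor.
Divide: s³ - 4s² - 39s - 28 = (s + 4)(s² - 8s - 7).
Apply the quadratic formula to s² - 8s - 7 = 0: s = (8 ± √92)/2, i.e. s ≈ 8.7958 or s ≈ -0.7958.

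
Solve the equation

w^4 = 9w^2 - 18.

Let u = w^2. The equation becomes u^2 - 9u + 18 = 0.
Factor: (u - 3)(u - 6) = 0, so u = 3 or u = 6.
w^2 = 3 gives w = +/-sqrt(3) ~= +/-1.7321.
w^2 = 6 gives w = +/-sqrt(6) ~= +/-2.4495.

w = -2.4495 or w = -1.7321 or w = 1.7321 or w = 2.4495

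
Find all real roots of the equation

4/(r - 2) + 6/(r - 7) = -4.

Multiply both sides by (r - 2)(r - 7):
4(r - 7) + 6(r - 2) = -4(r - 2)(r - 7).
Expand and collect terms: -4r² + 26r - 16 = 0.
By the quadratic formula, r = (-26 ± √420) / -8, so r ≈ 0.6883 or r ≈ 5.8117.
Neither value makes a denominator zero (r ≠ 2, r ≠ 7), so both are valid.

r = 0.6883 or r = 5.8117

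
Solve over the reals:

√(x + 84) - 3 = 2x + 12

Isolate the radical: √(x + 84) = 2x + 15.
Square both sides: x + 84 = (2x + 15)².
Expand and rearrange: 4x² + 59x + 141 = 0.
Solving gives x = -3 or x = -11.75.
Check each candidate in the original equation:
  x = -3: √(81) = 9, while 2x + 15 = 9 — valid.
  x = -11.75: √(72.25) = 8.5, while 2x + 15 = -8.5 — extraneous.

x = -3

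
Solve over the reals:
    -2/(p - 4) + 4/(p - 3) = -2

Multiply both sides by (p - 4)(p - 3):
-2(p - 3) + 4(p - 4) = -2(p - 4)(p - 3).
Expand and collect terms: -2p² + 12p - 14 = 0.
By the quadratic formula, p = (-12 ± √32) / -4, so p ≈ 1.5858 or p ≈ 4.4142.
Neither value makes a denominator zero (p ≠ 4, p ≠ 3), so both are valid.

p = 1.5858 or p = 4.4142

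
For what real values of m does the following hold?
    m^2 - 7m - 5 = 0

Discriminant: (-7)^2 - 4*1*(-5) = 69.
Quadratic formula: m = (7 +/- sqrt(69)) / 2.
So m = 7/2 + sqrt(69)/2 ~= 7.6533 or m = 7/2 - sqrt(69)/2 ~= -0.6533.

m = -0.6533 or m = 7.6533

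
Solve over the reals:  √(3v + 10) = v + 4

v = -3 or v = -2

Square both sides: 3v + 10 = (v + 4)².
Expand and rearrange: v² + 5v + 6 = 0.
Solving gives v = -2 or v = -3.
Check each candidate in the original equation:
  v = -2: √(4) = 2, while v + 4 = 2 — valid.
  v = -3: √(1) = 1, while v + 4 = 1 — valid.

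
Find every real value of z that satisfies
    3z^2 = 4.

z = -1.1547 or z = 1.1547

Rearrange to standard form: 3z^2 - 4 = 0.
Discriminant: (0)^2 - 4*3*(-4) = 48.
Quadratic formula: z = (0 +/- sqrt(48)) / 6.
So z = 2*sqrt(3)/3 ~= 1.1547 or z = -2*sqrt(3)/3 ~= -1.1547.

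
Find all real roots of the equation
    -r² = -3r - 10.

r = -2 or r = 5

Bring every term to one side: -r² + 3r + 10 = 0.
Factor: -1(r - 5)(r + 2) = 0.
So r = 5 or r = -2.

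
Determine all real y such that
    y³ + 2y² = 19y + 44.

Rearrange: y³ + 2y² - 19y - 44 = 0.
Possible rational roots are divisors of -44. Testing y = -4 gives 0, so (y + 4) is a factor.
Divide: y³ + 2y² - 19y - 44 = (y + 4)(y² - 2y - 11).
Apply the quadratic formula to y² - 2y - 11 = 0: y = (2 ± √48)/2, i.e. y ≈ 4.4641 or y ≈ -2.4641.

y = -4 or y = -2.4641 or y = 4.4641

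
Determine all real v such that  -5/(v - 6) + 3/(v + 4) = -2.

v = -5.2268 or v = 8.2268

Multiply both sides by (v - 6)(v + 4):
-5(v + 4) + 3(v - 6) = -2(v - 6)(v + 4).
Expand and collect terms: -2v² + 6v + 86 = 0.
By the quadratic formula, v = (-6 ± √724) / -4, so v ≈ -5.2268 or v ≈ 8.2268.
Neither value makes a denominator zero (v ≠ 6, v ≠ -4), so both are valid.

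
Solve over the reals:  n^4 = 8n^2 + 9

n = -3 or n = 3

Let u = n^2. The equation becomes u^2 - 8u - 9 = 0.
Factor: (u - 9)(u + 1) = 0, so u = 9 or u = -1.
n^2 = 9 gives n = +/-3.
n^2 = -1 < 0 has no real solution.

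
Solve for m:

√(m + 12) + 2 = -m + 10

m = 4

Isolate the radical: √(m + 12) = -m + 8.
Square both sides: m + 12 = (-m + 8)².
Expand and rearrange: m² - 17m + 52 = 0.
Solving gives m = 13 or m = 4.
Check each candidate in the original equation:
  m = 13: √(25) = 5, while -m + 8 = -5 — extraneous.
  m = 4: √(16) = 4, while -m + 8 = 4 — valid.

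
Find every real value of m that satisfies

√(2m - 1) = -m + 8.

Square both sides: 2m - 1 = (-m + 8)².
Expand and rearrange: m² - 18m + 65 = 0.
Solving gives m = 13 or m = 5.
Check each candidate in the original equation:
  m = 13: √(25) = 5, while -m + 8 = -5 — extraneous.
  m = 5: √(9) = 3, while -m + 8 = 3 — valid.

m = 5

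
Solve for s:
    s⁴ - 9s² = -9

s = -2.8025 or s = -1.0705 or s = 1.0705 or s = 2.8025

Let u = s². The equation becomes u² - 9u + 9 = 0.
By the quadratic formula, u = 3·√(5)/2 + 9/2 or u = 9/2 - 3·√(5)/2.
s² = 3·√(5)/2 + 9/2 gives s = ±√(3·√(5)/2 + 9/2) ≈ ±2.8025.
s² = 9/2 - 3·√(5)/2 gives s = ±√(9/2 - 3·√(5)/2) ≈ ±1.0705.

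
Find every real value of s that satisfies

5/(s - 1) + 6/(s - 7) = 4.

s = 1.9632 or s = 8.7868

Multiply both sides by (s - 1)(s - 7):
5(s - 7) + 6(s - 1) = 4(s - 1)(s - 7).
Expand and collect terms: 4s^2 - 43s + 69 = 0.
By the quadratic formula, s = (43 +/- sqrt(745)) / 8, so s ~= 8.7868 or s ~= 1.9632.
Neither value makes a denominator zero (s != 1, s != 7), so both are valid.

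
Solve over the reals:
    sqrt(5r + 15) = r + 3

Square both sides: 5r + 15 = (r + 3)^2.
Expand and rearrange: r^2 + r - 6 = 0.
Solving gives r = 2 or r = -3.
Check each candidate in the original equation:
  r = 2: sqrt(25) = 5, while r + 3 = 5 — valid.
  r = -3: sqrt(0) = 0, while r + 3 = 0 — valid.

r = -3 or r = 2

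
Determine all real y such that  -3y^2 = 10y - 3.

Rearrange to standard form: -3y^2 - 10y + 3 = 0.
Discriminant: (-10)^2 - 4*(-3)*3 = 136.
Quadratic formula: y = (10 +/- sqrt(136)) / (-6).
So y = -sqrt(34)/3 - 5/3 ~= -3.6103 or y = -5/3 + sqrt(34)/3 ~= 0.277.

y = -3.6103 or y = 0.277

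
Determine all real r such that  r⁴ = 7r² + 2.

r = -2.6972 or r = 2.6972

Let u = r². The equation becomes u² - 7u - 2 = 0.
By the quadratic formula, u = 7/2 + √(57)/2 or u = 7/2 - √(57)/2.
r² = 7/2 + √(57)/2 gives r = ±√(7/2 + √(57)/2) ≈ ±2.6972.
r² = 7/2 - √(57)/2 < 0 has no real solution.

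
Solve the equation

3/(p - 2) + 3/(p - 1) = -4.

p = -0.1514 or p = 1.6514

Multiply both sides by (p - 2)(p - 1):
3(p - 1) + 3(p - 2) = -4(p - 2)(p - 1).
Expand and collect terms: -4p² + 6p + 1 = 0.
By the quadratic formula, p = (-6 ± √52) / -8, so p ≈ -0.1514 or p ≈ 1.6514.
Neither value makes a denominator zero (p ≠ 2, p ≠ 1), so both are valid.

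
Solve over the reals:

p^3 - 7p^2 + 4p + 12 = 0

Possible rational roots are divisors of 12. Testing p = -1 gives 0, so (p + 1) is a factor.
Divide: p^3 - 7p^2 + 4p + 12 = (p + 1)(p^2 - 8p + 12).
Factor the quadratic: p = 6 or p = 2.

p = -1 or p = 2 or p = 6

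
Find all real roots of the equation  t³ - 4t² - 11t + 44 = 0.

Possible rational roots are divisors of 44. Testing t = 4 gives 0, so (t - 4) is a factor.
Divide: t³ - 4t² - 11t + 44 = (t - 4)(t² - 11).
Apply the quadratic formula to t² - 11 = 0: t = (0 ± √44)/2, i.e. t ≈ 3.3166 or t ≈ -3.3166.

t = -3.3166 or t = 3.3166 or t = 4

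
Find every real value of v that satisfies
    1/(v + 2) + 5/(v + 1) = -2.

Multiply both sides by (v + 2)(v + 1):
(v + 1) + 5(v + 2) = -2(v + 2)(v + 1).
Expand and collect terms: -2v² - 12v - 15 = 0.
By the quadratic formula, v = (12 ± √24) / -4, so v ≈ -4.2247 or v ≈ -1.7753.
Neither value makes a denominator zero (v ≠ -2, v ≠ -1), so both are valid.

v = -4.2247 or v = -1.7753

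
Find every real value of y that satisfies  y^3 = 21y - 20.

Rearrange: y^3 - 21y + 20 = 0.
Possible rational roots are divisors of 20. Testing y = -5 gives 0, so (y + 5) is a factor.
Divide: y^3 - 21y + 20 = (y + 5)(y^2 - 5y + 4).
Factor the quadratic: y = 4 or y = 1.

y = -5 or y = 1 or y = 4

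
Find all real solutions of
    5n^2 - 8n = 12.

Rearrange to standard form: 5n^2 - 8n - 12 = 0.
Discriminant: (-8)^2 - 4*5*(-12) = 304.
Quadratic formula: n = (8 +/- sqrt(304)) / 10.
So n = 4/5 + 2*sqrt(19)/5 ~= 2.5436 or n = 4/5 - 2*sqrt(19)/5 ~= -0.9436.

n = -0.9436 or n = 2.5436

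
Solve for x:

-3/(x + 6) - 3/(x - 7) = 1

x = -9.6589 or x = 4.6589

Multiply both sides by (x + 6)(x - 7):
-3(x - 7) - 3(x + 6) = (x + 6)(x - 7).
Expand and collect terms: x² + 5x - 45 = 0.
By the quadratic formula, x = (-5 ± √205) / 2, so x ≈ 4.6589 or x ≈ -9.6589.
Neither value makes a denominator zero (x ≠ -6, x ≠ 7), so both are valid.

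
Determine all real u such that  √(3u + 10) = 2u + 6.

Square both sides: 3u + 10 = (2u + 6)².
Expand and rearrange: 4u² + 21u + 26 = 0.
Solving gives u = -2 or u = -3.25.
Check each candidate in the original equation:
  u = -2: √(4) = 2, while 2u + 6 = 2 — valid.
  u = -3.25: √(0.25) = 0.5, while 2u + 6 = -0.5 — extraneous.

u = -2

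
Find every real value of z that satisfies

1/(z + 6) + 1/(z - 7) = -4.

z = -6.2548 or z = 6.7548

Multiply both sides by (z + 6)(z - 7):
(z - 7) + (z + 6) = -4(z + 6)(z - 7).
Expand and collect terms: -4z² + 2z + 169 = 0.
By the quadratic formula, z = (-2 ± √2708) / -8, so z ≈ -6.2548 or z ≈ 6.7548.
Neither value makes a denominator zero (z ≠ -6, z ≠ 7), so both are valid.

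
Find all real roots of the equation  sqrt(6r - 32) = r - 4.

r = 6 or r = 8

Square both sides: 6r - 32 = (r - 4)^2.
Expand and rearrange: r^2 - 14r + 48 = 0.
Solving gives r = 8 or r = 6.
Check each candidate in the original equation:
  r = 8: sqrt(16) = 4, while r - 4 = 4 — valid.
  r = 6: sqrt(4) = 2, while r - 4 = 2 — valid.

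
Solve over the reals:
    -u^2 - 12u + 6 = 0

u = -12.4807 or u = 0.4807

Discriminant: (-12)^2 - 4*(-1)*6 = 168.
Quadratic formula: u = (12 +/- sqrt(168)) / (-2).
So u = -sqrt(42) - 6 ~= -12.4807 or u = -6 + sqrt(42) ~= 0.4807.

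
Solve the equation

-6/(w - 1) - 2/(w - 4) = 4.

w = -0.6794 or w = 3.6794

Multiply both sides by (w - 1)(w - 4):
-6(w - 4) - 2(w - 1) = 4(w - 1)(w - 4).
Expand and collect terms: 4w^2 - 12w - 10 = 0.
By the quadratic formula, w = (12 +/- sqrt(304)) / 8, so w ~= 3.6794 or w ~= -0.6794.
Neither value makes a denominator zero (w != 1, w != 4), so both are valid.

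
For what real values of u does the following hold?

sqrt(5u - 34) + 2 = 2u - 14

Isolate the radical: sqrt(5u - 34) = 2u - 16.
Square both sides: 5u - 34 = (2u - 16)^2.
Expand and rearrange: 4u^2 - 69u + 290 = 0.
Solving gives u = 10 or u = 7.25.
Check each candidate in the original equation:
  u = 10: sqrt(16) = 4, while 2u - 16 = 4 — valid.
  u = 7.25: sqrt(2.25) = 1.5, while 2u - 16 = -1.5 — extraneous.

u = 10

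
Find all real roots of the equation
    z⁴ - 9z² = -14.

Let u = z². The equation becomes u² - 9u + 14 = 0.
Factor: (u - 7)(u - 2) = 0, so u = 7 or u = 2.
z² = 7 gives z = ±√(7) ≈ ±2.6458.
z² = 2 gives z = ±√(2) ≈ ±1.4142.

z = -2.6458 or z = -1.4142 or z = 1.4142 or z = 2.6458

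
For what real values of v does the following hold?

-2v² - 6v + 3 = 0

Discriminant: (-6)² − 4·(-2)·3 = 60.
Quadratic formula: v = (6 ± √60) / (-4).
So v = -√(15)/2 - 3/2 ≈ -3.4365 or v = -3/2 + √(15)/2 ≈ 0.4365.

v = -3.4365 or v = 0.4365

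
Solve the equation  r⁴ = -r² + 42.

r = -2.4495 or r = 2.4495

Let u = r². The equation becomes u² + u - 42 = 0.
Factor: (u + 7)(u - 6) = 0, so u = -7 or u = 6.
r² = -7 < 0 has no real solution.
r² = 6 gives r = ±√(6) ≈ ±2.4495.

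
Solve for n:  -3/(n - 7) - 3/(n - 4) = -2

Multiply both sides by (n - 7)(n - 4):
-3(n - 4) - 3(n - 7) = -2(n - 7)(n - 4).
Expand and collect terms: -2n^2 + 28n - 89 = 0.
By the quadratic formula, n = (-28 +/- sqrt(72)) / -4, so n ~= 4.8787 or n ~= 9.1213.
Neither value makes a denominator zero (n != 7, n != 4), so both are valid.

n = 4.8787 or n = 9.1213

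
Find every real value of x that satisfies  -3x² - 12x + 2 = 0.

x = -4.1602 or x = 0.1602

Discriminant: (-12)² − 4·(-3)·2 = 168.
Quadratic formula: x = (12 ± √168) / (-6).
So x = -√(42)/3 - 2 ≈ -4.1602 or x = -2 + √(42)/3 ≈ 0.1602.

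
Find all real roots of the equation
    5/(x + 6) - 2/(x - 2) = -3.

Multiply both sides by (x + 6)(x - 2):
5(x - 2) - 2(x + 6) = -3(x + 6)(x - 2).
Expand and collect terms: -3x² - 15x + 58 = 0.
By the quadratic formula, x = (15 ± √921) / -6, so x ≈ -7.558 or x ≈ 2.558.
Neither value makes a denominator zero (x ≠ -6, x ≠ 2), so both are valid.

x = -7.558 or x = 2.558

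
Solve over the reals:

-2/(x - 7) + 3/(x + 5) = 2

x = -3.3394 or x = 5.8394

Multiply both sides by (x - 7)(x + 5):
-2(x + 5) + 3(x - 7) = 2(x - 7)(x + 5).
Expand and collect terms: 2x² - 5x - 39 = 0.
By the quadratic formula, x = (5 ± √337) / 4, so x ≈ 5.8394 or x ≈ -3.3394.
Neither value makes a denominator zero (x ≠ 7, x ≠ -5), so both are valid.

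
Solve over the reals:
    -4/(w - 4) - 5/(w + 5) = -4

Multiply both sides by (w - 4)(w + 5):
-4(w + 5) - 5(w - 4) = -4(w - 4)(w + 5).
Expand and collect terms: -4w² + 5w + 80 = 0.
By the quadratic formula, w = (-5 ± √1305) / -8, so w ≈ -3.8906 or w ≈ 5.1406.
Neither value makes a denominator zero (w ≠ 4, w ≠ -5), so both are valid.

w = -3.8906 or w = 5.1406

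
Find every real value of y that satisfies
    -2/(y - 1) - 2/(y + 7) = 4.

y = -7.5311 or y = 0.5311

Multiply both sides by (y - 1)(y + 7):
-2(y + 7) - 2(y - 1) = 4(y - 1)(y + 7).
Expand and collect terms: 4y² + 28y - 16 = 0.
By the quadratic formula, y = (-28 ± √1040) / 8, so y ≈ 0.5311 or y ≈ -7.5311.
Neither value makes a denominator zero (y ≠ 1, y ≠ -7), so both are valid.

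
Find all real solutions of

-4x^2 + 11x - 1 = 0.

x = 0.0941 or x = 2.6559

Discriminant: (11)^2 - 4*(-4)*(-1) = 105.
Quadratic formula: x = (-11 +/- sqrt(105)) / (-8).
So x = 11/8 - sqrt(105)/8 ~= 0.0941 or x = sqrt(105)/8 + 11/8 ~= 2.6559.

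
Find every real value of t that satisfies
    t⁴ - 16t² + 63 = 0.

Let u = t². The equation becomes u² - 16u + 63 = 0.
Factor: (u - 9)(u - 7) = 0, so u = 9 or u = 7.
t² = 9 gives t = ±3.
t² = 7 gives t = ±√(7) ≈ ±2.6458.

t = -3 or t = -2.6458 or t = 2.6458 or t = 3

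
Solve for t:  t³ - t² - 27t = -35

Rearrange: t³ - t² - 27t + 35 = 0.
Possible rational roots are divisors of 35. Testing t = 5 gives 0, so (t - 5) is a factor.
Divide: t³ - t² - 27t + 35 = (t - 5)(t² + 4t - 7).
Apply the quadratic formula to t² + 4t - 7 = 0: t = (-4 ± √44)/2, i.e. t ≈ 1.3166 or t ≈ -5.3166.

t = -5.3166 or t = 1.3166 or t = 5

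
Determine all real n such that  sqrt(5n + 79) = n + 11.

n = -3

Square both sides: 5n + 79 = (n + 11)^2.
Expand and rearrange: n^2 + 17n + 42 = 0.
Solving gives n = -3 or n = -14.
Check each candidate in the original equation:
  n = -3: sqrt(64) = 8, while n + 11 = 8 — valid.
  n = -14: sqrt(9) = 3, while n + 11 = -3 — extraneous.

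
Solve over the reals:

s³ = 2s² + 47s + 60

Rearrange: s³ - 2s² - 47s - 60 = 0.
Possible rational roots are divisors of -60. Testing s = -5 gives 0, so (s + 5) is a factor.
Divide: s³ - 2s² - 47s - 60 = (s + 5)(s² - 7s - 12).
Apply the quadratic formula to s² - 7s - 12 = 0: s = (7 ± √97)/2, i.e. s ≈ 8.4244 or s ≈ -1.4244.

s = -5 or s = -1.4244 or s = 8.4244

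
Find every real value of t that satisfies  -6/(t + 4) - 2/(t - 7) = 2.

t = -7.2268 or t = 6.2268

Multiply both sides by (t + 4)(t - 7):
-6(t - 7) - 2(t + 4) = 2(t + 4)(t - 7).
Expand and collect terms: 2t^2 + 2t - 90 = 0.
By the quadratic formula, t = (-2 +/- sqrt(724)) / 4, so t ~= 6.2268 or t ~= -7.2268.
Neither value makes a denominator zero (t != -4, t != 7), so both are valid.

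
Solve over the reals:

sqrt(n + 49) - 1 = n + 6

Isolate the radical: sqrt(n + 49) = n + 7.
Square both sides: n + 49 = (n + 7)^2.
Expand and rearrange: n^2 + 13n = 0.
Solving gives n = 0 or n = -13.
Check each candidate in the original equation:
  n = 0: sqrt(49) = 7, while n + 7 = 7 — valid.
  n = -13: sqrt(36) = 6, while n + 7 = -6 — extraneous.

n = 0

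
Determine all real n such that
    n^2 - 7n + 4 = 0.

Discriminant: (-7)^2 - 4*1*4 = 33.
Quadratic formula: n = (7 +/- sqrt(33)) / 2.
So n = sqrt(33)/2 + 7/2 ~= 6.3723 or n = 7/2 - sqrt(33)/2 ~= 0.6277.

n = 0.6277 or n = 6.3723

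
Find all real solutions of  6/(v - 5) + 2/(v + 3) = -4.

Multiply both sides by (v - 5)(v + 3):
6(v + 3) + 2(v - 5) = -4(v - 5)(v + 3).
Expand and collect terms: -4v^2 + 52 = 0.
By the quadratic formula, v = (0 +/- sqrt(832)) / -8, so v ~= -3.6056 or v ~= 3.6056.
Neither value makes a denominator zero (v != 5, v != -3), so both are valid.

v = -3.6056 or v = 3.6056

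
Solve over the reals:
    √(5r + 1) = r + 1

Square both sides: 5r + 1 = (r + 1)².
Expand and rearrange: r² - 3r = 0.
Solving gives r = 3 or r = 0.
Check each candidate in the original equation:
  r = 3: √(16) = 4, while r + 1 = 4 — valid.
  r = 0: √(1) = 1, while r + 1 = 1 — valid.

r = 0 or r = 3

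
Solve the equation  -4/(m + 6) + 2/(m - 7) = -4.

Multiply both sides by (m + 6)(m - 7):
-4(m - 7) + 2(m + 6) = -4(m + 6)(m - 7).
Expand and collect terms: -4m^2 + 6m + 128 = 0.
By the quadratic formula, m = (-6 +/- sqrt(2084)) / -8, so m ~= -4.9564 or m ~= 6.4564.
Neither value makes a denominator zero (m != -6, m != 7), so both are valid.

m = -4.9564 or m = 6.4564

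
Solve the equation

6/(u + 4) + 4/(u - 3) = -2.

u = -7.6904 or u = 1.6904

Multiply both sides by (u + 4)(u - 3):
6(u - 3) + 4(u + 4) = -2(u + 4)(u - 3).
Expand and collect terms: -2u^2 - 12u + 26 = 0.
By the quadratic formula, u = (12 +/- sqrt(352)) / -4, so u ~= -7.6904 or u ~= 1.6904.
Neither value makes a denominator zero (u != -4, u != 3), so both are valid.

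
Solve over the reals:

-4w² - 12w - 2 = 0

Discriminant: (-12)² − 4·(-4)·(-2) = 112.
Quadratic formula: w = (12 ± √112) / (-8).
So w = -3/2 - √(7)/2 ≈ -2.8229 or w = -3/2 + √(7)/2 ≈ -0.1771.

w = -2.8229 or w = -0.1771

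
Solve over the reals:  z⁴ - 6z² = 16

Let u = z². The equation becomes u² - 6u - 16 = 0.
Factor: (u - 8)(u + 2) = 0, so u = 8 or u = -2.
z² = 8 gives z = ±2·√(2) ≈ ±2.8284.
z² = -2 < 0 has no real solution.

z = -2.8284 or z = 2.8284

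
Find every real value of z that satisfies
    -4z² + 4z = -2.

z = -0.366 or z = 1.366

Rearrange to standard form: -4z² + 4z + 2 = 0.
Discriminant: (4)² − 4·(-4)·2 = 48.
Quadratic formula: z = (-4 ± √48) / (-8).
So z = 1/2 - √(3)/2 ≈ -0.366 or z = 1/2 + √(3)/2 ≈ 1.366.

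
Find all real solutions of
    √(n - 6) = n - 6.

n = 6 or n = 7

Square both sides: n - 6 = (n - 6)².
Expand and rearrange: n² - 13n + 42 = 0.
Solving gives n = 7 or n = 6.
Check each candidate in the original equation:
  n = 7: √(1) = 1, while n - 6 = 1 — valid.
  n = 6: √(0) = 0, while n - 6 = 0 — valid.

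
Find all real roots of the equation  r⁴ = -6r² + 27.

r = -1.7321 or r = 1.7321

Let u = r². The equation becomes u² + 6u - 27 = 0.
Factor: (u + 9)(u - 3) = 0, so u = -9 or u = 3.
r² = -9 < 0 has no real solution.
r² = 3 gives r = ±√(3) ≈ ±1.7321.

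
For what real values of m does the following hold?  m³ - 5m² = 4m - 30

m = -2.3166 or m = 3 or m = 4.3166

Rearrange: m³ - 5m² - 4m + 30 = 0.
Possible rational roots are divisors of 30. Testing m = 3 gives 0, so (m - 3) is a factor.
Divide: m³ - 5m² - 4m + 30 = (m - 3)(m² - 2m - 10).
Apply the quadratic formula to m² - 2m - 10 = 0: m = (2 ± √44)/2, i.e. m ≈ 4.3166 or m ≈ -2.3166.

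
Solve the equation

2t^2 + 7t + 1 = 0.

t = -3.3508 or t = -0.1492

Discriminant: (7)^2 - 4*2*1 = 41.
Quadratic formula: t = (-7 +/- sqrt(41)) / 4.
So t = -7/4 + sqrt(41)/4 ~= -0.1492 or t = -7/4 - sqrt(41)/4 ~= -3.3508.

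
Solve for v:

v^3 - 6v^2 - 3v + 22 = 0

Possible rational roots are divisors of 22. Testing v = 2 gives 0, so (v - 2) is a factor.
Divide: v^3 - 6v^2 - 3v + 22 = (v - 2)(v^2 - 4v - 11).
Apply the quadratic formula to v^2 - 4v - 11 = 0: v = (4 +/- sqrt(60))/2, i.e. v ~= 5.873 or v ~= -1.873.

v = -1.873 or v = 2 or v = 5.873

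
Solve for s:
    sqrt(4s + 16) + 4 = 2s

Isolate the radical: sqrt(4s + 16) = 2s - 4.
Square both sides: 4s + 16 = (2s - 4)^2.
Expand and rearrange: 4s^2 - 20s = 0.
Solving gives s = 5 or s = 0.
Check each candidate in the original equation:
  s = 5: sqrt(36) = 6, while 2s - 4 = 6 — valid.
  s = 0: sqrt(16) = 4, while 2s - 4 = -4 — extraneous.

s = 5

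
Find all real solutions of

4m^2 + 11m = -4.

Rearrange to standard form: 4m^2 + 11m + 4 = 0.
Discriminant: (11)^2 - 4*4*4 = 57.
Quadratic formula: m = (-11 +/- sqrt(57)) / 8.
So m = -11/8 + sqrt(57)/8 ~= -0.4313 or m = -11/8 - sqrt(57)/8 ~= -2.3187.

m = -2.3187 or m = -0.4313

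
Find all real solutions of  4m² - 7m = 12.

m = -1.0655 or m = 2.8155

Rearrange to standard form: 4m² - 7m - 12 = 0.
Discriminant: (-7)² − 4·4·(-12) = 241.
Quadratic formula: m = (7 ± √241) / 8.
So m = 7/8 + √(241)/8 ≈ 2.8155 or m = 7/8 - √(241)/8 ≈ -1.0655.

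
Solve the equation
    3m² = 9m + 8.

m = -0.7174 or m = 3.7174

Rearrange to standard form: 3m² - 9m - 8 = 0.
Discriminant: (-9)² − 4·3·(-8) = 177.
Quadratic formula: m = (9 ± √177) / 6.
So m = 3/2 + √(177)/6 ≈ 3.7174 or m = 3/2 - √(177)/6 ≈ -0.7174.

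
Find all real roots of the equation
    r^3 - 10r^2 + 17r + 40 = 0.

r = -1.2749 or r = 5 or r = 6.2749

Possible rational roots are divisors of 40. Testing r = 5 gives 0, so (r - 5) is a factor.
Divide: r^3 - 10r^2 + 17r + 40 = (r - 5)(r^2 - 5r - 8).
Apply the quadratic formula to r^2 - 5r - 8 = 0: r = (5 +/- sqrt(57))/2, i.e. r ~= 6.2749 or r ~= -1.2749.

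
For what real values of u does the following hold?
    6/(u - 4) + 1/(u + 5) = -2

Multiply both sides by (u - 4)(u + 5):
6(u + 5) + (u - 4) = -2(u - 4)(u + 5).
Expand and collect terms: -2u^2 - 9u + 14 = 0.
By the quadratic formula, u = (9 +/- sqrt(193)) / -4, so u ~= -5.7231 or u ~= 1.2231.
Neither value makes a denominator zero (u != 4, u != -5), so both are valid.

u = -5.7231 or u = 1.2231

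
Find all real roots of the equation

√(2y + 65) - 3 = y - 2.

y = 8

Isolate the radical: √(2y + 65) = y + 1.
Square both sides: 2y + 65 = (y + 1)².
Expand and rearrange: y² - 64 = 0.
Solving gives y = 8 or y = -8.
Check each candidate in the original equation:
  y = 8: √(81) = 9, while y + 1 = 9 — valid.
  y = -8: √(49) = 7, while y + 1 = -7 — extraneous.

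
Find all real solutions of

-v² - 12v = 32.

Bring every term to one side: -v² - 12v - 32 = 0.
Factor: -1(v + 4)(v + 8) = 0.
So v = -4 or v = -8.

v = -8 or v = -4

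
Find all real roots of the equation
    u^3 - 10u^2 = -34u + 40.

Rearrange: u^3 - 10u^2 + 34u - 40 = 0.
Possible rational roots are divisors of -40. Testing u = 4 gives 0, so (u - 4) is a factor.
Divide: u^3 - 10u^2 + 34u - 40 = (u - 4)(u^2 - 6u + 10).
The quadratic u^2 - 6u + 10 has discriminant -4 < 0, so no further real roots.

u = 4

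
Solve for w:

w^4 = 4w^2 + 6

w = -2.2721 or w = 2.2721

Let u = w^2. The equation becomes u^2 - 4u - 6 = 0.
By the quadratic formula, u = 2 + sqrt(10) or u = 2 - sqrt(10).
w^2 = 2 + sqrt(10) gives w = +/-sqrt(2 + sqrt(10)) ~= +/-2.2721.
w^2 = 2 - sqrt(10) < 0 has no real solution.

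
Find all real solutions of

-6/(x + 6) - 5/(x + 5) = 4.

x = -8.3802 or x = -5.3698

Multiply both sides by (x + 6)(x + 5):
-6(x + 5) - 5(x + 6) = 4(x + 6)(x + 5).
Expand and collect terms: 4x^2 + 55x + 180 = 0.
By the quadratic formula, x = (-55 +/- sqrt(145)) / 8, so x ~= -5.3698 or x ~= -8.3802.
Neither value makes a denominator zero (x != -6, x != -5), so both are valid.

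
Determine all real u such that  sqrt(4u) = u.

Square both sides: 4u = (u)^2.
Expand and rearrange: u^2 - 4u = 0.
Solving gives u = 4 or u = 0.
Check each candidate in the original equation:
  u = 4: sqrt(16) = 4, while u = 4 — valid.
  u = 0: sqrt(0) = 0, while u = 0 — valid.

u = 0 or u = 4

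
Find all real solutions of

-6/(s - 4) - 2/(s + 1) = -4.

Multiply both sides by (s - 4)(s + 1):
-6(s + 1) - 2(s - 4) = -4(s - 4)(s + 1).
Expand and collect terms: -4s² + 20s + 14 = 0.
By the quadratic formula, s = (-20 ± √624) / -8, so s ≈ -0.6225 or s ≈ 5.6225.
Neither value makes a denominator zero (s ≠ 4, s ≠ -1), so both are valid.

s = -0.6225 or s = 5.6225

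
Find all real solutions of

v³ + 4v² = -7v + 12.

Rearrange: v³ + 4v² + 7v - 12 = 0.
Possible rational roots are divisors of -12. Testing v = 1 gives 0, so (v - 1) is a factor.
Divide: v³ + 4v² + 7v - 12 = (v - 1)(v² + 5v + 12).
The quadratic v² + 5v + 12 has discriminant -23 < 0, so no further real roots.

v = 1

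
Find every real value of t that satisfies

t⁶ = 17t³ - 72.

Let u = t³. The equation becomes u² - 17u + 72 = 0.
Factor: (u - 8)(u - 9) = 0, so u = 8 or u = 9.
t³ = 8 gives t = 2.
t³ = 9 gives t = ∛(9) ≈ 2.0801.

t = 2 or t = 2.0801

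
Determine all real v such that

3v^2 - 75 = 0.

Factor: 3(v - 5)(v + 5) = 0.
So v = 5 or v = -5.

v = -5 or v = 5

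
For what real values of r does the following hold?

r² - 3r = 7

r = -1.5414 or r = 4.5414

Rearrange to standard form: r² - 3r - 7 = 0.
Discriminant: (-3)² − 4·1·(-7) = 37.
Quadratic formula: r = (3 ± √37) / 2.
So r = 3/2 + √(37)/2 ≈ 4.5414 or r = 3/2 - √(37)/2 ≈ -1.5414.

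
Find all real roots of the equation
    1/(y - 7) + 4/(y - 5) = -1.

y = 0.2984 or y = 6.7016

Multiply both sides by (y - 7)(y - 5):
(y - 5) + 4(y - 7) = -(y - 7)(y - 5).
Expand and collect terms: -y² + 7y - 2 = 0.
By the quadratic formula, y = (-7 ± √41) / -2, so y ≈ 0.2984 or y ≈ 6.7016.
Neither value makes a denominator zero (y ≠ 7, y ≠ 5), so both are valid.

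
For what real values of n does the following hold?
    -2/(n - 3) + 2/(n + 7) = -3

n = -7.6273 or n = 3.6273

Multiply both sides by (n - 3)(n + 7):
-2(n + 7) + 2(n - 3) = -3(n - 3)(n + 7).
Expand and collect terms: -3n^2 - 12n + 83 = 0.
By the quadratic formula, n = (12 +/- sqrt(1140)) / -6, so n ~= -7.6273 or n ~= 3.6273.
Neither value makes a denominator zero (n != 3, n != -7), so both are valid.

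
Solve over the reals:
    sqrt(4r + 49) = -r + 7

Square both sides: 4r + 49 = (-r + 7)^2.
Expand and rearrange: r^2 - 18r = 0.
Solving gives r = 18 or r = 0.
Check each candidate in the original equation:
  r = 18: sqrt(121) = 11, while -r + 7 = -11 — extraneous.
  r = 0: sqrt(49) = 7, while -r + 7 = 7 — valid.

r = 0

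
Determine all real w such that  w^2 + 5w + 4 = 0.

w = -4 or w = -1

Factor: (w + 1)(w + 4) = 0.
So w = -1 or w = -4.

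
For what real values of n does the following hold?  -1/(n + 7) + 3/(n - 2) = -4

Multiply both sides by (n + 7)(n - 2):
-(n - 2) + 3(n + 7) = -4(n + 7)(n - 2).
Expand and collect terms: -4n^2 - 22n + 33 = 0.
By the quadratic formula, n = (22 +/- sqrt(1012)) / -8, so n ~= -6.7265 or n ~= 1.2265.
Neither value makes a denominator zero (n != -7, n != 2), so both are valid.

n = -6.7265 or n = 1.2265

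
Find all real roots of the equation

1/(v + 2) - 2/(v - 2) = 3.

v = -1.5907 or v = 1.2573

Multiply both sides by (v + 2)(v - 2):
(v - 2) - 2(v + 2) = 3(v + 2)(v - 2).
Expand and collect terms: 3v² + v - 6 = 0.
By the quadratic formula, v = (-1 ± √73) / 6, so v ≈ 1.2573 or v ≈ -1.5907.
Neither value makes a denominator zero (v ≠ -2, v ≠ 2), so both are valid.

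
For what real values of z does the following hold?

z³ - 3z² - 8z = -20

z = -2.7016 or z = 2 or z = 3.7016

Rearrange: z³ - 3z² - 8z + 20 = 0.
Possible rational roots are divisors of 20. Testing z = 2 gives 0, so (z - 2) is a factor.
Divide: z³ - 3z² - 8z + 20 = (z - 2)(z² - z - 10).
Apply the quadratic formula to z² - z - 10 = 0: z = (1 ± √41)/2, i.e. z ≈ 3.7016 or z ≈ -2.7016.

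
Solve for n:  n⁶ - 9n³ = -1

n = 0.4828 or n = 2.0714

Let u = n³. The equation becomes u² - 9u + 1 = 0.
By the quadratic formula, u = √(77)/2 + 9/2 or u = 9/2 - √(77)/2.
n³ = √(77)/2 + 9/2 gives n = ∛(√(77)/2 + 9/2) ≈ 2.0714.
n³ = 9/2 - √(77)/2 gives n = ∛(9/2 - √(77)/2) ≈ 0.4828.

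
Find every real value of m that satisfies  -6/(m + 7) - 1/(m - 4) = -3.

m = -5.0709 or m = 4.4042

Multiply both sides by (m + 7)(m - 4):
-6(m - 4) - (m + 7) = -3(m + 7)(m - 4).
Expand and collect terms: -3m² - 2m + 67 = 0.
By the quadratic formula, m = (2 ± √808) / -6, so m ≈ -5.0709 or m ≈ 4.4042.
Neither value makes a denominator zero (m ≠ -7, m ≠ 4), so both are valid.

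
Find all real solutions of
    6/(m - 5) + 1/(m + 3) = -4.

m = -3.3051 or m = 3.5551

Multiply both sides by (m - 5)(m + 3):
6(m + 3) + (m - 5) = -4(m - 5)(m + 3).
Expand and collect terms: -4m^2 + m + 47 = 0.
By the quadratic formula, m = (-1 +/- sqrt(753)) / -8, so m ~= -3.3051 or m ~= 3.5551.
Neither value makes a denominator zero (m != 5, m != -3), so both are valid.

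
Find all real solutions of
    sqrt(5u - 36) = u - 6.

u = 8 or u = 9

Square both sides: 5u - 36 = (u - 6)^2.
Expand and rearrange: u^2 - 17u + 72 = 0.
Solving gives u = 9 or u = 8.
Check each candidate in the original equation:
  u = 9: sqrt(9) = 3, while u - 6 = 3 — valid.
  u = 8: sqrt(4) = 2, while u - 6 = 2 — valid.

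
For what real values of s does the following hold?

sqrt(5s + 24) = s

Square both sides: 5s + 24 = (s)^2.
Expand and rearrange: s^2 - 5s - 24 = 0.
Solving gives s = 8 or s = -3.
Check each candidate in the original equation:
  s = 8: sqrt(64) = 8, while s = 8 — valid.
  s = -3: sqrt(9) = 3, while s = -3 — extraneous.

s = 8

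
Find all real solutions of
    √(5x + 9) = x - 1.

x = 8

Square both sides: 5x + 9 = (x - 1)².
Expand and rearrange: x² - 7x - 8 = 0.
Solving gives x = 8 or x = -1.
Check each candidate in the original equation:
  x = 8: √(49) = 7, while x - 1 = 7 — valid.
  x = -1: √(4) = 2, while x - 1 = -2 — extraneous.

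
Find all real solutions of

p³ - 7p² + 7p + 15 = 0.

p = -1 or p = 3 or p = 5

Possible rational roots are divisors of 15. Testing p = 3 gives 0, so (p - 3) is a factor.
Divide: p³ - 7p² + 7p + 15 = (p - 3)(p² - 4p - 5).
Factor the quadratic: p = 5 or p = -1.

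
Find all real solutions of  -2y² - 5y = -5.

y = -3.2656 or y = 0.7656

Rearrange to standard form: -2y² - 5y + 5 = 0.
Discriminant: (-5)² − 4·(-2)·5 = 65.
Quadratic formula: y = (5 ± √65) / (-4).
So y = -√(65)/4 - 5/4 ≈ -3.2656 or y = -5/4 + √(65)/4 ≈ 0.7656.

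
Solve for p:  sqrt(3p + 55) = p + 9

Square both sides: 3p + 55 = (p + 9)^2.
Expand and rearrange: p^2 + 15p + 26 = 0.
Solving gives p = -2 or p = -13.
Check each candidate in the original equation:
  p = -2: sqrt(49) = 7, while p + 9 = 7 — valid.
  p = -13: sqrt(16) = 4, while p + 9 = -4 — extraneous.

p = -2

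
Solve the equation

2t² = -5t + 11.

Rearrange to standard form: 2t² + 5t - 11 = 0.
Discriminant: (5)² − 4·2·(-11) = 113.
Quadratic formula: t = (-5 ± √113) / 4.
So t = -5/4 + √(113)/4 ≈ 1.4075 or t = -√(113)/4 - 5/4 ≈ -3.9075.

t = -3.9075 or t = 1.4075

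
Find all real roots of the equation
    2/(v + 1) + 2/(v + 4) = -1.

v = -7 or v = -2

Multiply both sides by (v + 1)(v + 4):
2(v + 4) + 2(v + 1) = -(v + 1)(v + 4).
Expand and collect terms: -v² - 9v - 14 = 0.
Factor or apply the quadratic formula: v = -7 or v = -2.
Neither value makes a denominator zero (v ≠ -1, v ≠ -4), so both are valid.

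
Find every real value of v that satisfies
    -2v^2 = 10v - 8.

Rearrange to standard form: -2v^2 - 10v + 8 = 0.
Discriminant: (-10)^2 - 4*(-2)*8 = 164.
Quadratic formula: v = (10 +/- sqrt(164)) / (-4).
So v = -sqrt(41)/2 - 5/2 ~= -5.7016 or v = -5/2 + sqrt(41)/2 ~= 0.7016.

v = -5.7016 or v = 0.7016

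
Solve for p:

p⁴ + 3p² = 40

p = -2.2361 or p = 2.2361

Let u = p². The equation becomes u² + 3u - 40 = 0.
Factor: (u - 5)(u + 8) = 0, so u = 5 or u = -8.
p² = 5 gives p = ±√(5) ≈ ±2.2361.
p² = -8 < 0 has no real solution.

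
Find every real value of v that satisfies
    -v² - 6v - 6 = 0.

v = -4.7321 or v = -1.2679

Discriminant: (-6)² − 4·(-1)·(-6) = 12.
Quadratic formula: v = (6 ± √12) / (-2).
So v = -3 - √(3) ≈ -4.7321 or v = -3 + √(3) ≈ -1.2679.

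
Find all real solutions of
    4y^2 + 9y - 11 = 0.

y = -3.1289 or y = 0.8789

Discriminant: (9)^2 - 4*4*(-11) = 257.
Quadratic formula: y = (-9 +/- sqrt(257)) / 8.
So y = -9/8 + sqrt(257)/8 ~= 0.8789 or y = -sqrt(257)/8 - 9/8 ~= -3.1289.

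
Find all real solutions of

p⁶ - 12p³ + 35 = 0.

Let u = p³. The equation becomes u² - 12u + 35 = 0.
Factor: (u - 7)(u - 5) = 0, so u = 7 or u = 5.
p³ = 7 gives p = ∛(7) ≈ 1.9129.
p³ = 5 gives p = ∛(5) ≈ 1.71.

p = 1.71 or p = 1.9129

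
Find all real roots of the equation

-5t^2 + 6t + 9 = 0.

t = -0.8697 or t = 2.0697

Discriminant: (6)^2 - 4*(-5)*9 = 216.
Quadratic formula: t = (-6 +/- sqrt(216)) / (-10).
So t = 3/5 - 3*sqrt(6)/5 ~= -0.8697 or t = 3/5 + 3*sqrt(6)/5 ~= 2.0697.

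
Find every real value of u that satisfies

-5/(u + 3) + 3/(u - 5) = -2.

Multiply both sides by (u + 3)(u - 5):
-5(u - 5) + 3(u + 3) = -2(u + 3)(u - 5).
Expand and collect terms: -2u² + 6u - 4 = 0.
Factor or apply the quadratic formula: u = 1 or u = 2.
Neither value makes a denominator zero (u ≠ -3, u ≠ 5), so both are valid.

u = 1 or u = 2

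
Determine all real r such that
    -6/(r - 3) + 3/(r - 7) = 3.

r = 1.2984 or r = 7.7016

Multiply both sides by (r - 3)(r - 7):
-6(r - 7) + 3(r - 3) = 3(r - 3)(r - 7).
Expand and collect terms: 3r² - 27r + 30 = 0.
By the quadratic formula, r = (27 ± √369) / 6, so r ≈ 7.7016 or r ≈ 1.2984.
Neither value makes a denominator zero (r ≠ 3, r ≠ 7), so both are valid.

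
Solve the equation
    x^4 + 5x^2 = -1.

Let u = x^2. The equation becomes u^2 + 5u + 1 = 0.
By the quadratic formula, u = -5/2 + sqrt(21)/2 or u = -5/2 - sqrt(21)/2.
x^2 = -5/2 + sqrt(21)/2 < 0 has no real solution.
x^2 = -5/2 - sqrt(21)/2 < 0 has no real solution.

No real solutions.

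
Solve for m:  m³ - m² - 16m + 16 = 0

Possible rational roots are divisors of 16. Testing m = 4 gives 0, so (m - 4) is a factor.
Divide: m³ - m² - 16m + 16 = (m - 4)(m² + 3m - 4).
Factor the quadratic: m = 1 or m = -4.

m = -4 or m = 1 or m = 4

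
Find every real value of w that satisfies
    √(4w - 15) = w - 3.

w = 4 or w = 6

Square both sides: 4w - 15 = (w - 3)².
Expand and rearrange: w² - 10w + 24 = 0.
Solving gives w = 6 or w = 4.
Check each candidate in the original equation:
  w = 6: √(9) = 3, while w - 3 = 3 — valid.
  w = 4: √(1) = 1, while w - 3 = 1 — valid.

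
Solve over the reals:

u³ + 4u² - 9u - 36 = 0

Possible rational roots are divisors of -36. Testing u = -4 gives 0, so (u + 4) is a factor.
Divide: u³ + 4u² - 9u - 36 = (u + 4)(u² - 9).
Factor the quadratic: u = 3 or u = -3.

u = -4 or u = -3 or u = 3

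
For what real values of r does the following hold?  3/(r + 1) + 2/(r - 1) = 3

Multiply both sides by (r + 1)(r - 1):
3(r - 1) + 2(r + 1) = 3(r + 1)(r - 1).
Expand and collect terms: 3r² - 5r - 2 = 0.
Factor or apply the quadratic formula: r = 2 or r = -0.3333.
Neither value makes a denominator zero (r ≠ -1, r ≠ 1), so both are valid.

r = -0.3333 or r = 2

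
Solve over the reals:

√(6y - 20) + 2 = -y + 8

Isolate the radical: √(6y - 20) = -y + 6.
Square both sides: 6y - 20 = (-y + 6)².
Expand and rearrange: y² - 18y + 56 = 0.
Solving gives y = 14 or y = 4.
Check each candidate in the original equation:
  y = 14: √(64) = 8, while -y + 6 = -8 — extraneous.
  y = 4: √(4) = 2, while -y + 6 = 2 — valid.

y = 4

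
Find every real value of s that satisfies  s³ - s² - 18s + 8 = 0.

s = -4 or s = 0.4384 or s = 4.5616

Possible rational roots are divisors of 8. Testing s = -4 gives 0, so (s + 4) is a factor.
Divide: s³ - s² - 18s + 8 = (s + 4)(s² - 5s + 2).
Apply the quadratic formula to s² - 5s + 2 = 0: s = (5 ± √17)/2, i.e. s ≈ 4.5616 or s ≈ 0.4384.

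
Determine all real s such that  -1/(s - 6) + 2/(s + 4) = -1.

Multiply both sides by (s - 6)(s + 4):
-(s + 4) + 2(s - 6) = -(s - 6)(s + 4).
Expand and collect terms: -s^2 + s + 40 = 0.
By the quadratic formula, s = (-1 +/- sqrt(161)) / -2, so s ~= -5.8443 or s ~= 6.8443.
Neither value makes a denominator zero (s != 6, s != -4), so both are valid.

s = -5.8443 or s = 6.8443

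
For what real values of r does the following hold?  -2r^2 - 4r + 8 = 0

Discriminant: (-4)^2 - 4*(-2)*8 = 80.
Quadratic formula: r = (4 +/- sqrt(80)) / (-4).
So r = -sqrt(5) - 1 ~= -3.2361 or r = -1 + sqrt(5) ~= 1.2361.

r = -3.2361 or r = 1.2361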